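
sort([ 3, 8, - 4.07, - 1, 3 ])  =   [ - 4.07, - 1, 3, 3, 8]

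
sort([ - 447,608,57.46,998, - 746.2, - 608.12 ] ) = [ - 746.2, - 608.12,  -  447, 57.46, 608, 998 ] 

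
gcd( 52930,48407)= 1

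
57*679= 38703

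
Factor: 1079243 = 11^1*41^1 * 2393^1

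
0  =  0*(-555) 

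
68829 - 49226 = 19603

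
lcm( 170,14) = 1190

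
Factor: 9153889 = 1193^1*7673^1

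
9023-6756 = 2267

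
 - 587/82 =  - 587/82 = -  7.16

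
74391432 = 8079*9208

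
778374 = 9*86486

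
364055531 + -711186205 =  - 347130674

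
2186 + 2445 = 4631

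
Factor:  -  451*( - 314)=2^1*11^1*41^1*157^1 = 141614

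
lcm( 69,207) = 207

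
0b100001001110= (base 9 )2822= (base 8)4116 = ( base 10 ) 2126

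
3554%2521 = 1033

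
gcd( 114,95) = 19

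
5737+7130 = 12867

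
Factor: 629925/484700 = 681/524 = 2^( - 2)*3^1*131^( - 1)*227^1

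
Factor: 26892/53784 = 1/2 = 2^ ( - 1 ) 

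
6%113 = 6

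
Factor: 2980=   2^2*5^1*149^1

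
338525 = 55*6155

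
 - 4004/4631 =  - 1 + 57/421 = -0.86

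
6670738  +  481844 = 7152582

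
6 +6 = 12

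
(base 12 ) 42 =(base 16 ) 32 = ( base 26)1O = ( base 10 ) 50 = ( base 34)1g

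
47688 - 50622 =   -  2934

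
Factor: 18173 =17^1*1069^1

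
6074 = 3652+2422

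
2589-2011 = 578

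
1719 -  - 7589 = 9308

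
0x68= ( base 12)88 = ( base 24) 48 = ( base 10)104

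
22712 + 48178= 70890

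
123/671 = 123/671 =0.18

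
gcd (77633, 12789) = 29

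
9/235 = 9/235 = 0.04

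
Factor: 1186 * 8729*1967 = 20363552398 = 2^1*7^2*29^1*43^1*281^1 * 593^1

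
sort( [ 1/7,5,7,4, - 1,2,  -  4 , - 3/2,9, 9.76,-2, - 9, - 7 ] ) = [-9,-7, - 4,- 2, - 3/2, - 1, 1/7,2,4,5, 7 , 9 , 9.76 ]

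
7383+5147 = 12530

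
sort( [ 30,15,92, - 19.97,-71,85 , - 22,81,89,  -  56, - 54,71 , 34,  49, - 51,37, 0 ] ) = [ - 71, -56, - 54,-51, - 22, - 19.97,0,15, 30, 34,  37,  49, 71, 81, 85, 89, 92]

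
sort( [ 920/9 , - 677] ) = [ - 677  ,  920/9]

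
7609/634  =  12+1/634 = 12.00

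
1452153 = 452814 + 999339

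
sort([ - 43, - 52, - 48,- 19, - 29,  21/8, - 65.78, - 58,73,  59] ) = [ - 65.78, - 58,-52, - 48, - 43, - 29, - 19, 21/8,  59,73] 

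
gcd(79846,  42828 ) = 166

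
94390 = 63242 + 31148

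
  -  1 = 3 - 4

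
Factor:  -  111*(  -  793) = 88023 = 3^1*13^1*37^1*61^1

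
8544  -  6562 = 1982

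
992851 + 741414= 1734265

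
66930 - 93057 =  - 26127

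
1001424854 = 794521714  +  206903140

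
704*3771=2654784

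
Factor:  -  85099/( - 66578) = 2^ ( - 1 ) * 7^1*12157^1 * 33289^( - 1 ) 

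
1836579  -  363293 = 1473286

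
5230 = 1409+3821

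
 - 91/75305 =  - 91/75305 =- 0.00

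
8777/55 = 8777/55 = 159.58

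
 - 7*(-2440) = 17080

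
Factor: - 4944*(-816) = 4034304 =2^8*3^2*17^1  *103^1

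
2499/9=833/3 = 277.67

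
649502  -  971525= - 322023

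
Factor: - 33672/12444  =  -2^1*17^(- 1)*23^1= - 46/17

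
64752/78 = 830  +  2/13 = 830.15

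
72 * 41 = 2952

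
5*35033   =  175165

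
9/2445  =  3/815 =0.00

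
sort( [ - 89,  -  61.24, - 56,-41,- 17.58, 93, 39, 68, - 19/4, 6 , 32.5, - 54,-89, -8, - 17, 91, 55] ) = [ - 89, - 89, - 61.24, - 56, - 54,- 41, - 17.58, - 17, - 8,- 19/4,6 , 32.5, 39, 55 , 68,91,93 ] 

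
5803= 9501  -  3698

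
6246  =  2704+3542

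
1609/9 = 1609/9 = 178.78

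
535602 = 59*9078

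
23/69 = 1/3 = 0.33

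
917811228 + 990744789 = 1908556017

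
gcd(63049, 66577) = 7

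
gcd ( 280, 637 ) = 7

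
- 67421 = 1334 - 68755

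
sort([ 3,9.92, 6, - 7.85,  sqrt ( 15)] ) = [ - 7.85,3,sqrt( 15),6,  9.92 ]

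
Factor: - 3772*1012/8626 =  - 2^3*11^1*19^ ( - 1 ) *23^2*41^1 * 227^( - 1) = - 1908632/4313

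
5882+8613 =14495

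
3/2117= 3/2117 = 0.00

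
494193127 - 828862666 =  -334669539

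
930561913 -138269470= 792292443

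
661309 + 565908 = 1227217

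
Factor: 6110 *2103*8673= 111442239090 = 2^1*3^2*5^1*7^2 * 13^1*47^1*59^1 *701^1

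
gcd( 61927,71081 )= 1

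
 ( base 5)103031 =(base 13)17a6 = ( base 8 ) 6674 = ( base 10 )3516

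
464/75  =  464/75 = 6.19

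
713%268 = 177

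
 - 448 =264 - 712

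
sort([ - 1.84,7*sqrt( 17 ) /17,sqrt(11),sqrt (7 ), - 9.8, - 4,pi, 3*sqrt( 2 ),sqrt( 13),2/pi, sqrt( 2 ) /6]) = [  -  9.8, - 4, - 1.84, sqrt( 2 ) /6,  2/pi,7  *  sqrt(17 )/17, sqrt( 7),pi,sqrt(11), sqrt(13),  3*sqrt(2 )] 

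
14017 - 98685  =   - 84668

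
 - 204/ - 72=17/6 = 2.83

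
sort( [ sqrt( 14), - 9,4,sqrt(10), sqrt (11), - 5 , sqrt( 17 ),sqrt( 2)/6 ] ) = [  -  9,  -  5,  sqrt (2)/6,sqrt (10),sqrt ( 11),sqrt(14), 4,sqrt( 17)] 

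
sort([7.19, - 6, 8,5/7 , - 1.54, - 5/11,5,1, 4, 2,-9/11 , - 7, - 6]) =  [-7, - 6, - 6, - 1.54, - 9/11, - 5/11,  5/7, 1, 2,  4,5 , 7.19,8] 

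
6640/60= 332/3 = 110.67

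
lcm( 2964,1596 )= 20748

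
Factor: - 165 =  - 3^1*5^1* 11^1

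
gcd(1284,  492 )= 12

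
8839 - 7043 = 1796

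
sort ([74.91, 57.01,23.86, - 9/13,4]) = [ - 9/13, 4,23.86,57.01,74.91 ] 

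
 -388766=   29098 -417864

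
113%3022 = 113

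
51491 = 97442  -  45951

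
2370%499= 374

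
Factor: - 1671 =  - 3^1*557^1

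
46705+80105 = 126810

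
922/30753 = 922/30753 = 0.03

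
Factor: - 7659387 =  - 3^3*31^1*9151^1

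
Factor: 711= 3^2*79^1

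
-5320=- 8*665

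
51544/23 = 51544/23 = 2241.04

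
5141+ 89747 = 94888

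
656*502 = 329312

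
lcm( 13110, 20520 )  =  471960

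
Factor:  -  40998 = -2^1*3^1*6833^1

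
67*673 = 45091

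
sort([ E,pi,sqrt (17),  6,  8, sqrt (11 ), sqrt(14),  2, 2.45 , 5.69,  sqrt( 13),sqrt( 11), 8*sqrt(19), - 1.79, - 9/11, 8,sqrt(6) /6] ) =[ - 1.79, - 9/11, sqrt( 6 )/6,  2, 2.45,E, pi,sqrt (11 ) , sqrt(11 ),sqrt( 13) , sqrt ( 14), sqrt(17), 5.69 , 6, 8,  8,8*sqrt ( 19 ) ] 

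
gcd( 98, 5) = 1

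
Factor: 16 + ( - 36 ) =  - 2^2*5^1 = - 20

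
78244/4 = 19561 = 19561.00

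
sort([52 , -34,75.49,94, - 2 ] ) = [ - 34, - 2, 52,75.49,94]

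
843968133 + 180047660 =1024015793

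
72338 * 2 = 144676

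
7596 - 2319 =5277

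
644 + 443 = 1087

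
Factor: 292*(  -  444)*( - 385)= 2^4*3^1 * 5^1*7^1 * 11^1* 37^1*73^1 = 49914480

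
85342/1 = 85342 = 85342.00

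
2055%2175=2055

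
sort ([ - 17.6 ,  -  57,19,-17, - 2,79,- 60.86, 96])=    [ - 60.86, - 57, - 17.6,-17,-2,19, 79, 96 ] 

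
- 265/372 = - 1  +  107/372 = - 0.71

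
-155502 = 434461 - 589963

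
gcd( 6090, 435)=435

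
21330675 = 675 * 31601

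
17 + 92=109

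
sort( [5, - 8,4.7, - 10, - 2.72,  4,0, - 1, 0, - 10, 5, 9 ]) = [ - 10, - 10, - 8, - 2.72, - 1,0,0, 4,  4.7,5,5, 9]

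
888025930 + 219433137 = 1107459067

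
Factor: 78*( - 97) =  - 7566 = - 2^1 * 3^1*13^1*97^1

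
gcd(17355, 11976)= 3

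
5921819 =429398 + 5492421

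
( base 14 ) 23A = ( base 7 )1203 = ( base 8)674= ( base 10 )444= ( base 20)124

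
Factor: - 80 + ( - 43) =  - 3^1*41^1 = -123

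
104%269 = 104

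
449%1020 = 449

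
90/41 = 90/41 = 2.20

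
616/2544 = 77/318 = 0.24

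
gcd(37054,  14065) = 97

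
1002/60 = 16 + 7/10=   16.70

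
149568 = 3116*48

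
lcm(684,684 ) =684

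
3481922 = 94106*37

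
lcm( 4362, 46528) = 139584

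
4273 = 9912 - 5639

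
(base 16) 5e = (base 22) 46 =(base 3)10111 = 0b1011110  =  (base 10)94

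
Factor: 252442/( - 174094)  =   - 61^ (  -  1)*113^1*1117^1*1427^ ( - 1) = - 126221/87047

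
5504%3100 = 2404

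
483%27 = 24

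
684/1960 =171/490  =  0.35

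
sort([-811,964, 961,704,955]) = [-811,704,  955,961, 964]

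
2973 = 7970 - 4997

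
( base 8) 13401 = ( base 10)5889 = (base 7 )23112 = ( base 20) ee9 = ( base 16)1701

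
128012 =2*64006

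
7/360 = 7/360 = 0.02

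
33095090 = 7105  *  4658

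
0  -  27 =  - 27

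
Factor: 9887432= 2^3*1235929^1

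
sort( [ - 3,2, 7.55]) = [-3, 2, 7.55] 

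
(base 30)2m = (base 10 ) 82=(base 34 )2E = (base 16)52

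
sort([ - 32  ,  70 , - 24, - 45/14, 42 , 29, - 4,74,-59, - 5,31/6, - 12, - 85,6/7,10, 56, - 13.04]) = [-85, - 59, -32, - 24,  -  13.04,-12,  -  5, - 4, - 45/14, 6/7, 31/6, 10,29,42  ,  56,70 , 74]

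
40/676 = 10/169 = 0.06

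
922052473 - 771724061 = 150328412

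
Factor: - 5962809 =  - 3^1*37^1 * 53719^1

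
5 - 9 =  - 4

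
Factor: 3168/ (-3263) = -2^5 * 3^2 * 11^1 * 13^ ( - 1)* 251^(  -  1)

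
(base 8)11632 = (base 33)4K2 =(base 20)cai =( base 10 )5018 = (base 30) 5h8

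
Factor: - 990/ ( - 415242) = 5^1 *11^1*17^(-1)*23^(-1)*59^ ( - 1) = 55/23069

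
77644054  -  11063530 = 66580524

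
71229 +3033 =74262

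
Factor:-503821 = -503821^1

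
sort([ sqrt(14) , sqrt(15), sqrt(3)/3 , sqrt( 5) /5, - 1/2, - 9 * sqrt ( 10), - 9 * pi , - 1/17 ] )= [  -  9 * sqrt(10), - 9*pi, - 1/2, - 1/17,sqrt(5 )/5,sqrt(3 )/3,sqrt(14), sqrt (15 )]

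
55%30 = 25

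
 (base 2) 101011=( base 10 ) 43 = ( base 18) 27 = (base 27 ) 1g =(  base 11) 3a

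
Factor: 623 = 7^1*89^1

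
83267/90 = 925 + 17/90 = 925.19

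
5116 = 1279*4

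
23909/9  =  2656 + 5/9 = 2656.56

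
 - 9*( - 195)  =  1755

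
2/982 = 1/491=0.00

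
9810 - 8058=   1752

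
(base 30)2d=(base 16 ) 49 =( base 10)73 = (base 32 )29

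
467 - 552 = -85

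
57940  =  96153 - 38213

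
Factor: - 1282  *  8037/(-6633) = 2^1*11^ (-1 )*19^1*47^1*67^(-1 )*641^1 = 1144826/737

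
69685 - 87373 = - 17688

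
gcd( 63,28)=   7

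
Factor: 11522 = 2^1*7^1*823^1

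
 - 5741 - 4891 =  - 10632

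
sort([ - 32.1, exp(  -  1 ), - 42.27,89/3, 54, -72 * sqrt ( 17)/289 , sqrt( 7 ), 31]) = [ - 42.27, - 32.1, -72 * sqrt ( 17)/289, exp( - 1 ), sqrt ( 7), 89/3, 31, 54 ] 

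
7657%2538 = 43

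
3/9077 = 3/9077 = 0.00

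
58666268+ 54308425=112974693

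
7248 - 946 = 6302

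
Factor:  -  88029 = - 3^2*9781^1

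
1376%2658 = 1376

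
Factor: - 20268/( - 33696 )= 563/936 = 2^( - 3 ) *3^( - 2)*13^ (-1 )*563^1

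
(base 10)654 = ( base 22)17g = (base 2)1010001110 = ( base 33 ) JR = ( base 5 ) 10104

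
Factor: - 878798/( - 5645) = 2^1*5^(-1)*17^1*1129^( - 1)*25847^1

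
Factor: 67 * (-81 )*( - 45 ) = 3^6 * 5^1*67^1 = 244215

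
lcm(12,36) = 36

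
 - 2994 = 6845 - 9839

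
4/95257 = 4/95257 = 0.00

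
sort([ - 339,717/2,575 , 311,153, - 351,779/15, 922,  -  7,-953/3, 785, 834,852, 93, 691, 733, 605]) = [-351, - 339, - 953/3, - 7,779/15, 93, 153,311, 717/2, 575,605,691, 733,785,  834, 852, 922 ]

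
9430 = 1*9430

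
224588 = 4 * 56147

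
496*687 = 340752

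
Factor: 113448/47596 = 2^1*3^1*29^1*73^( - 1)= 174/73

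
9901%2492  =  2425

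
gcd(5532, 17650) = 2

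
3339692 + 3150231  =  6489923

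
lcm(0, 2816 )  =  0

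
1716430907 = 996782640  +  719648267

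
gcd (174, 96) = 6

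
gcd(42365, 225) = 5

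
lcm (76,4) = 76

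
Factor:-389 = - 389^1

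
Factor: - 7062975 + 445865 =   -  2^1*5^1 * 619^1 * 1069^1=- 6617110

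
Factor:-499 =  - 499^1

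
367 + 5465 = 5832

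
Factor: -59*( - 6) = 2^1*3^1 * 59^1 = 354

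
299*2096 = 626704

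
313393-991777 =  - 678384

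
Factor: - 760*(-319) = 2^3*5^1*11^1*19^1*29^1 = 242440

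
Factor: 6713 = 7^2*137^1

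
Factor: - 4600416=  - 2^5 * 3^1*173^1*277^1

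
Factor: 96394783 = 71^1*1357673^1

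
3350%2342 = 1008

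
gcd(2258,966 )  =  2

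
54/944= 27/472 =0.06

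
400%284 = 116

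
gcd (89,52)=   1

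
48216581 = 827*58303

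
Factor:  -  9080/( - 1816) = 5 = 5^1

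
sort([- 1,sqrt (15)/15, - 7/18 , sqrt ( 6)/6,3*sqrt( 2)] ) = [ - 1,-7/18,sqrt(15 ) /15,sqrt (6)/6,3* sqrt( 2)]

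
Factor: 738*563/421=415494/421 = 2^1*3^2*41^1*421^(-1 )*563^1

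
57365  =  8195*7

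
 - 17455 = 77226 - 94681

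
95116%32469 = 30178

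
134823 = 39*3457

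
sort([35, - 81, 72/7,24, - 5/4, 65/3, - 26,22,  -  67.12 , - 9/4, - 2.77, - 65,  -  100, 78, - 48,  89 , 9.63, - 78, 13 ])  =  [ - 100, - 81, - 78,-67.12, - 65, - 48, - 26, - 2.77,- 9/4, - 5/4, 9.63, 72/7,13,  65/3,22, 24,35,78, 89 ] 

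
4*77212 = 308848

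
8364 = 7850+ 514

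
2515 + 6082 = 8597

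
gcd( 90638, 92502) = 2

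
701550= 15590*45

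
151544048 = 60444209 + 91099839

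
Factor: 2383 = 2383^1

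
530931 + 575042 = 1105973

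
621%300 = 21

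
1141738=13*87826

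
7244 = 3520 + 3724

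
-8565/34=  - 8565/34=- 251.91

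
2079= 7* 297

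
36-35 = 1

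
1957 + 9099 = 11056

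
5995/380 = 1199/76=15.78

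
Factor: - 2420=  - 2^2*5^1*11^2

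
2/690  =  1/345 = 0.00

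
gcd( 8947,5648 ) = 1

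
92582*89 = 8239798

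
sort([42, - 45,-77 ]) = [ -77 , - 45, 42] 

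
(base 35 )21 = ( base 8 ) 107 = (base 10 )71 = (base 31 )29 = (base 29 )2d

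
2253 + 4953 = 7206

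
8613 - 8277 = 336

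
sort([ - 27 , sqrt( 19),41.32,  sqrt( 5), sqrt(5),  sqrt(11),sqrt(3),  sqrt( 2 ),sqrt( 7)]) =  [ - 27,sqrt( 2),  sqrt(3),sqrt(5) , sqrt( 5),sqrt( 7), sqrt(11 ),sqrt(19 ),41.32 ] 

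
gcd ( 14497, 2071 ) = 2071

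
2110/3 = 2110/3 = 703.33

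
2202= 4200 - 1998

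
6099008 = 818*7456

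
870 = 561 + 309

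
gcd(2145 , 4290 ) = 2145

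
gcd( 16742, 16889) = 1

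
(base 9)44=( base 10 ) 40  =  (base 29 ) 1B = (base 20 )20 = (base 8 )50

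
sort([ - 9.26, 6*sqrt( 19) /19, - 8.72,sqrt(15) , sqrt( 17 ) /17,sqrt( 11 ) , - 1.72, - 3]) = [- 9.26, - 8.72, - 3, - 1.72,sqrt( 17)/17,6 * sqrt( 19 )/19,sqrt( 11 ),sqrt(15) ] 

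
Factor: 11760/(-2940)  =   - 4=- 2^2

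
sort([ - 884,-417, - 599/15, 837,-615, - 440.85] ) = [ - 884, - 615,-440.85,  -  417,- 599/15,837]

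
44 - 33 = 11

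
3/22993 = 3/22993 = 0.00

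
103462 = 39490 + 63972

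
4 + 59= 63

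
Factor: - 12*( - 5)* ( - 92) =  - 2^4*3^1*5^1 * 23^1 = - 5520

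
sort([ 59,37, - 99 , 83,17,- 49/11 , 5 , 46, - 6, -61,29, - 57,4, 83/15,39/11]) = [ - 99, - 61, - 57, -6, - 49/11, 39/11,4, 5,83/15,17, 29 , 37 , 46, 59,  83]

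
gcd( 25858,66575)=1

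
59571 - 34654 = 24917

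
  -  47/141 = -1 + 2/3  =  - 0.33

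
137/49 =2 + 39/49 = 2.80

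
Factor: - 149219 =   -  7^1 * 21317^1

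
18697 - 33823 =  - 15126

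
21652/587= 21652/587=36.89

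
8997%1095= 237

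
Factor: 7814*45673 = 356888822 =2^1*3907^1*45673^1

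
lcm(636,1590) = 3180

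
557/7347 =557/7347= 0.08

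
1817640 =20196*90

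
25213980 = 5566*4530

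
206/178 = 103/89 = 1.16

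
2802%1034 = 734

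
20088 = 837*24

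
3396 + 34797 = 38193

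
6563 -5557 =1006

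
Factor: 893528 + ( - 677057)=3^1*59^1*1223^1 = 216471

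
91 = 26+65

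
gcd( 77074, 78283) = 1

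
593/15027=593/15027 = 0.04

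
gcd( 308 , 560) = 28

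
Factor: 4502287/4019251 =4019251^(  -  1)*4502287^1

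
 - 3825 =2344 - 6169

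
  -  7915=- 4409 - 3506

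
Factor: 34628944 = 2^4*7^1*19^1*16273^1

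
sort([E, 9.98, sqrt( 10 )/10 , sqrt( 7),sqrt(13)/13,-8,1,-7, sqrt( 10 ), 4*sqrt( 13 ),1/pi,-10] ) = [ - 10, - 8,-7, sqrt( 13)/13, sqrt(10 ) /10,1/pi, 1,sqrt( 7 ),  E, sqrt( 10),9.98,4*sqrt( 13 )]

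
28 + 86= 114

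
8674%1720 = 74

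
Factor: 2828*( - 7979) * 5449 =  - 122954570788 = -2^2*7^1 * 79^1*101^2 *5449^1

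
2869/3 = 2869/3 = 956.33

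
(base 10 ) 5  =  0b101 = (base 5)10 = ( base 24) 5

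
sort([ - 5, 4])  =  [ - 5, 4]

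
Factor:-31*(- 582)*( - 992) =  - 2^6*3^1*31^2*97^1  =  - 17897664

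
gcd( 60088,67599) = 7511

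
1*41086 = 41086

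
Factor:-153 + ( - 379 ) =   -  2^2*7^1*19^1 = - 532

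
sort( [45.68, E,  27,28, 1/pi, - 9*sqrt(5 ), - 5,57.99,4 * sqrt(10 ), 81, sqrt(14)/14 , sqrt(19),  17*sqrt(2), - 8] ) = [ - 9*sqrt(5), - 8, - 5 , sqrt(14)/14, 1/pi,  E,sqrt(19) , 4 *sqrt(10),17 * sqrt( 2), 27, 28, 45.68,  57.99,  81]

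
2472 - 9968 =  -  7496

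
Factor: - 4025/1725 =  - 7/3= - 3^( - 1)  *  7^1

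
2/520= 1/260 = 0.00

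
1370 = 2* 685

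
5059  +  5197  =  10256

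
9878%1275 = 953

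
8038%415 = 153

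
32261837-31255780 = 1006057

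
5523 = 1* 5523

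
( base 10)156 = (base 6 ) 420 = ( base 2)10011100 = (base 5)1111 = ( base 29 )5B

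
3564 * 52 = 185328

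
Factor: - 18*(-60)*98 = 2^4*3^3 *5^1*7^2 = 105840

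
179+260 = 439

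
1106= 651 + 455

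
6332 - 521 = 5811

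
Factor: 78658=2^1 * 67^1*587^1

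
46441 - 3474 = 42967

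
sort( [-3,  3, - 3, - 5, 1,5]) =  [ - 5,-3 , - 3, 1,3,5] 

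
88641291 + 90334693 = 178975984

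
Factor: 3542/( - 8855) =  - 2^1*5^ ( - 1)= - 2/5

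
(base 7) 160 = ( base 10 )91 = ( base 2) 1011011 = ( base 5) 331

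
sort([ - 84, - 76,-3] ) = [ - 84, - 76,-3]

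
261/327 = 87/109 = 0.80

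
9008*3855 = 34725840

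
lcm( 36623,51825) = 2746725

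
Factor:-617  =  -617^1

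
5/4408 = 5/4408 = 0.00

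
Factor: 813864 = 2^3*3^1*33911^1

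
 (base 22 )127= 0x217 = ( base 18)1bd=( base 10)535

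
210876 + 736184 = 947060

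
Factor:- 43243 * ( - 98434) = 2^1*7^1*79^1 * 83^1*89^1*521^1 = 4256581462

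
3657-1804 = 1853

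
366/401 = 366/401=0.91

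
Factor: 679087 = 679087^1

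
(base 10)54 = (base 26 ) 22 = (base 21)2C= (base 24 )26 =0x36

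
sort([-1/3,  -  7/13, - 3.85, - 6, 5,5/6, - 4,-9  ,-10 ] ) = [ - 10, - 9,-6, - 4, - 3.85,  -  7/13, - 1/3, 5/6, 5 ] 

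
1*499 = 499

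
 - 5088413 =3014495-8102908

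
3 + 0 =3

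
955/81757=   955/81757=0.01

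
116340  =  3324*35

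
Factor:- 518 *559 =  - 2^1*7^1*13^1*37^1*43^1 = - 289562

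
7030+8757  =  15787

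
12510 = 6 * 2085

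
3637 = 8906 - 5269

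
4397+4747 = 9144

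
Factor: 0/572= 0^1  =  0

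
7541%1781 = 417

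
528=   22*24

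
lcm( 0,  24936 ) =0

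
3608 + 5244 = 8852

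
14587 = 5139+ 9448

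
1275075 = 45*28335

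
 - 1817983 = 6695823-8513806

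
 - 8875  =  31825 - 40700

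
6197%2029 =110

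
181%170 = 11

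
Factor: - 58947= - 3^1 * 7^2*401^1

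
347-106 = 241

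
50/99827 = 50/99827 = 0.00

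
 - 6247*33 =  -206151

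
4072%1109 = 745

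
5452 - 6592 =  - 1140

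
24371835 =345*70643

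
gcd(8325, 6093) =9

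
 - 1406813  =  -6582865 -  - 5176052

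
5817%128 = 57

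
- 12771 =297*( - 43)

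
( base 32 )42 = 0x82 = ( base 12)AA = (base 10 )130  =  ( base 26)50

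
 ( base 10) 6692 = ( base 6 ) 50552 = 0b1101000100100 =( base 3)100011212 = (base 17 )162B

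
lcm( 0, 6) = 0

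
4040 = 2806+1234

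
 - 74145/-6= 24715/2  =  12357.50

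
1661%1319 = 342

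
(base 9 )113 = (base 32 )2T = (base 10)93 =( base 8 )135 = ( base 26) 3f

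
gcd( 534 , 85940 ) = 2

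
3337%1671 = 1666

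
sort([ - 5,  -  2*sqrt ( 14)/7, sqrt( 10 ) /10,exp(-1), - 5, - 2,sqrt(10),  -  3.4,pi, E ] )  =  [ - 5, - 5, - 3.4 , - 2, - 2*sqrt(14)/7 , sqrt(10)/10, exp( - 1), E,pi,sqrt( 10 )]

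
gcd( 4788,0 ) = 4788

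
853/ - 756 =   -  853/756 = -  1.13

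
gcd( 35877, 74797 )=1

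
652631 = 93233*7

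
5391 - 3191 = 2200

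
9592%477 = 52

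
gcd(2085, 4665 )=15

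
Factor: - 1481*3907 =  - 5786267 = - 1481^1*3907^1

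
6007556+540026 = 6547582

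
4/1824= 1/456 = 0.00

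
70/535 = 14/107 = 0.13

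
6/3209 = 6/3209 = 0.00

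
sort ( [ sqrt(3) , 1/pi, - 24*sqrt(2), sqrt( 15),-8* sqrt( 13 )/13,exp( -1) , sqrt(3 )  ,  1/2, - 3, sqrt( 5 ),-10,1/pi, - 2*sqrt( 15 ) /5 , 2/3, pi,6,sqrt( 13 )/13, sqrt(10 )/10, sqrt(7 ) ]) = [-24*sqrt( 2), - 10,  -  3 , - 8 * sqrt(13) /13,- 2*sqrt( 15)/5 , sqrt( 13)/13,  sqrt ( 10 ) /10 , 1/pi, 1/pi,exp(  -  1), 1/2 , 2/3,sqrt( 3 ),  sqrt(3 ), sqrt( 5), sqrt (7),pi,sqrt(15 ),  6 ] 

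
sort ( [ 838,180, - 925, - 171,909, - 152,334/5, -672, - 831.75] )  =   [-925,-831.75,-672, - 171, - 152, 334/5,180,838,909] 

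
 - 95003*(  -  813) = 77237439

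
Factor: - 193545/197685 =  - 187/191 = -11^1*17^1*191^( - 1) 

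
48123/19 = 48123/19 = 2532.79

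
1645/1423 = 1+222/1423 = 1.16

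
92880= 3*30960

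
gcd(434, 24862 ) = 62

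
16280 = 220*74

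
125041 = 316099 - 191058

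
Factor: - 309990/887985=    - 20666/59199= - 2^1*3^ (  -  1)*7^( - 1)*2819^( - 1 )*10333^1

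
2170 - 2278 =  - 108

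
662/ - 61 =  -11+9/61 = - 10.85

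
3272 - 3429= - 157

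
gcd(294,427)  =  7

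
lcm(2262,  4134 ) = 119886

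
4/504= 1/126  =  0.01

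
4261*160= 681760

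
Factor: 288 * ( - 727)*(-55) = 11515680 = 2^5*3^2*5^1*11^1*727^1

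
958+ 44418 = 45376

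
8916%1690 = 466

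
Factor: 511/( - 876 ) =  - 2^( - 2)*3^( - 1 )*7^1 = - 7/12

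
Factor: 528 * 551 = 2^4 * 3^1*11^1 *19^1 *29^1 = 290928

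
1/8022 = 1/8022 = 0.00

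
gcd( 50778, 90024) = 186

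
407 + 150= 557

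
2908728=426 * 6828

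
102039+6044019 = 6146058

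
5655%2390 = 875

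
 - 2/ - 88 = 1/44 = 0.02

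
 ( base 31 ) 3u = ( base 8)173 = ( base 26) 4j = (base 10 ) 123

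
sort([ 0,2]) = [ 0,2]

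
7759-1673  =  6086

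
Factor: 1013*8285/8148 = 2^(-2)*3^ ( - 1 )*5^1 *7^(-1)*97^( - 1)*1013^1*1657^1 = 8392705/8148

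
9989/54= 9989/54 = 184.98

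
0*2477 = 0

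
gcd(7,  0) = 7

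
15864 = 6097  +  9767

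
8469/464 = 8469/464 = 18.25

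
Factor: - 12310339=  - 199^1*61861^1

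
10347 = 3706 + 6641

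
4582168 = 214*21412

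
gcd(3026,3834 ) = 2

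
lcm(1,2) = 2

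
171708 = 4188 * 41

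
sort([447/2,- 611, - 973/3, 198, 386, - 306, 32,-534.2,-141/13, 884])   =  [-611,-534.2, - 973/3 , -306,-141/13,32,198,447/2, 386, 884] 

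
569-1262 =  -693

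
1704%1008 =696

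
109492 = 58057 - -51435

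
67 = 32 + 35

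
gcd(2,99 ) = 1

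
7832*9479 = 74239528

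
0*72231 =0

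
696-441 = 255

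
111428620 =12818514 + 98610106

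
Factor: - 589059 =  - 3^3 * 21817^1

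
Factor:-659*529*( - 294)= 2^1*3^1*7^2 * 23^2*659^1= 102491634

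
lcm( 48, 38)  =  912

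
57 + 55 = 112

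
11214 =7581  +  3633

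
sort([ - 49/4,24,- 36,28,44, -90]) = [ - 90,- 36, - 49/4,24,28,44] 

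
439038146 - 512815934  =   - 73777788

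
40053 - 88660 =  - 48607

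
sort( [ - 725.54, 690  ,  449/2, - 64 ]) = [ - 725.54, - 64,  449/2,  690 ]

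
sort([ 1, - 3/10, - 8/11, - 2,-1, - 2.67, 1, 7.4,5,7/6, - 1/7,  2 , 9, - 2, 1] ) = [ - 2.67, - 2, - 2, - 1,  -  8/11,-3/10,-1/7,1, 1, 1,  7/6,  2, 5, 7.4, 9]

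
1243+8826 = 10069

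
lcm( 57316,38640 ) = 3438960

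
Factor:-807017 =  - 807017^1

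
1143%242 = 175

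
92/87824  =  23/21956= 0.00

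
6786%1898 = 1092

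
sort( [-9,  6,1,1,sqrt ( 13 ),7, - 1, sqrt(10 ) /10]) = [ - 9, - 1 , sqrt(10)/10,1, 1,sqrt (13),6, 7] 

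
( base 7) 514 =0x100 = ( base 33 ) 7p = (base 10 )256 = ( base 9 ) 314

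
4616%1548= 1520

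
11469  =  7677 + 3792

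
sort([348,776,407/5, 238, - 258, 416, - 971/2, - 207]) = [ - 971/2, - 258, - 207, 407/5,238,348,416,776] 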